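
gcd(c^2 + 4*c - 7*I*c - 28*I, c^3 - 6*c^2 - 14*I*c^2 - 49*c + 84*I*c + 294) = c - 7*I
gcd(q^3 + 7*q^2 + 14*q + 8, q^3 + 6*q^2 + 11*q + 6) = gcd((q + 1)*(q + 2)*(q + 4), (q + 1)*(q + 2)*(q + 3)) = q^2 + 3*q + 2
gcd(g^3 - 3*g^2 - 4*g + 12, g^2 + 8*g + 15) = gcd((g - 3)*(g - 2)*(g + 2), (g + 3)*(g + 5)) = 1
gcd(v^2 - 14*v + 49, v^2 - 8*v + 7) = v - 7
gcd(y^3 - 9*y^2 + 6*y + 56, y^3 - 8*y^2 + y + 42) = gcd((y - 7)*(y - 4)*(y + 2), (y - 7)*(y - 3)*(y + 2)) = y^2 - 5*y - 14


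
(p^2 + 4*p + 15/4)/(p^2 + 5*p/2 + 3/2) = (p + 5/2)/(p + 1)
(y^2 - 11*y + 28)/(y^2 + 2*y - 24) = (y - 7)/(y + 6)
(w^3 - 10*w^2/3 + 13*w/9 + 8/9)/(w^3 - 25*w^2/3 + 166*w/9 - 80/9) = (3*w^2 - 2*w - 1)/(3*w^2 - 17*w + 10)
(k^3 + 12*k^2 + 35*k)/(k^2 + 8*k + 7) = k*(k + 5)/(k + 1)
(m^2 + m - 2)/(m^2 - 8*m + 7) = (m + 2)/(m - 7)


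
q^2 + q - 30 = (q - 5)*(q + 6)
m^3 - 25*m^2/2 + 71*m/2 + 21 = (m - 7)*(m - 6)*(m + 1/2)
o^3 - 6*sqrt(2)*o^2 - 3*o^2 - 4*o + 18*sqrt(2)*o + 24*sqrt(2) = (o - 4)*(o + 1)*(o - 6*sqrt(2))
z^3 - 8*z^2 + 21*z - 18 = (z - 3)^2*(z - 2)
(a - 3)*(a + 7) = a^2 + 4*a - 21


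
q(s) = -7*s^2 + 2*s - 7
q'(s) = 2 - 14*s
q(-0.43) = -9.15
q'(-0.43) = 8.02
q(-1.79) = -33.01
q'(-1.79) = 27.06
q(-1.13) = -18.20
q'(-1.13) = 17.82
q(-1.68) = -30.12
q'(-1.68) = 25.52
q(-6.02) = -272.72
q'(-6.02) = 86.28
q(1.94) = -29.47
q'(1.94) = -25.16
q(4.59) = -145.30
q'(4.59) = -62.26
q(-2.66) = -61.85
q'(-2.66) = 39.24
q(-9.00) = -592.00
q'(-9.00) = 128.00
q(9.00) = -556.00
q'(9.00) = -124.00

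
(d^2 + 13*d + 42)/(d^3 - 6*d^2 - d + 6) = (d^2 + 13*d + 42)/(d^3 - 6*d^2 - d + 6)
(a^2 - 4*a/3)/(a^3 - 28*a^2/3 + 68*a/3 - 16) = a/(a^2 - 8*a + 12)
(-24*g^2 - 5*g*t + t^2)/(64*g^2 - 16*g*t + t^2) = (3*g + t)/(-8*g + t)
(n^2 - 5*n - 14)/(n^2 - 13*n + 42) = (n + 2)/(n - 6)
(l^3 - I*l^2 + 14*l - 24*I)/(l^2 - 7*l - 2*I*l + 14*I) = (l^2 + I*l + 12)/(l - 7)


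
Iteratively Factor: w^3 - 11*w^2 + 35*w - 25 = (w - 5)*(w^2 - 6*w + 5) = (w - 5)^2*(w - 1)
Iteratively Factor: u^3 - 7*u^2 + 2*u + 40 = (u - 4)*(u^2 - 3*u - 10) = (u - 5)*(u - 4)*(u + 2)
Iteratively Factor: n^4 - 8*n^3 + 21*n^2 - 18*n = (n - 3)*(n^3 - 5*n^2 + 6*n) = (n - 3)*(n - 2)*(n^2 - 3*n) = (n - 3)^2*(n - 2)*(n)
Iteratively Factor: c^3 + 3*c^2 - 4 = (c + 2)*(c^2 + c - 2) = (c - 1)*(c + 2)*(c + 2)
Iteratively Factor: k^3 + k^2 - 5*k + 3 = (k - 1)*(k^2 + 2*k - 3) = (k - 1)^2*(k + 3)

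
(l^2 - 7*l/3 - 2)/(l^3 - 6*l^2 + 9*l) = (l + 2/3)/(l*(l - 3))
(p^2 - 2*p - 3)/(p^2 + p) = (p - 3)/p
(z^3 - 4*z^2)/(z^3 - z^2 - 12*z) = z/(z + 3)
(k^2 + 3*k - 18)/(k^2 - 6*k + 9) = (k + 6)/(k - 3)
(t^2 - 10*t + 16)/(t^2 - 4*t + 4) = (t - 8)/(t - 2)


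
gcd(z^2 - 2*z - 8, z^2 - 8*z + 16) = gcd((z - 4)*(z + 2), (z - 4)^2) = z - 4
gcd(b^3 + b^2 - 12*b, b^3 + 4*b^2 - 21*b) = b^2 - 3*b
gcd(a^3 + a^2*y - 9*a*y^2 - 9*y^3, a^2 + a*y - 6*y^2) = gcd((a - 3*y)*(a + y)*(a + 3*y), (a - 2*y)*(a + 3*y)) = a + 3*y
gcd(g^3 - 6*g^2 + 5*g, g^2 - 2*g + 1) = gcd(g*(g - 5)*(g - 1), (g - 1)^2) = g - 1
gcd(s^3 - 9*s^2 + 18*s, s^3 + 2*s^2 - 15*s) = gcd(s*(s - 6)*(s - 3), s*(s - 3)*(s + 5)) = s^2 - 3*s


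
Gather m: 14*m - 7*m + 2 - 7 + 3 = 7*m - 2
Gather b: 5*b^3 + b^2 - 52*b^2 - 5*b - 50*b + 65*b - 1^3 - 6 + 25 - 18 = 5*b^3 - 51*b^2 + 10*b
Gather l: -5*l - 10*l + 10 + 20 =30 - 15*l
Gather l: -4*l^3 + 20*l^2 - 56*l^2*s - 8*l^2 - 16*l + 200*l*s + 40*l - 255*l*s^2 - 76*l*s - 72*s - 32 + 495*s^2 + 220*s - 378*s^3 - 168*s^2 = -4*l^3 + l^2*(12 - 56*s) + l*(-255*s^2 + 124*s + 24) - 378*s^3 + 327*s^2 + 148*s - 32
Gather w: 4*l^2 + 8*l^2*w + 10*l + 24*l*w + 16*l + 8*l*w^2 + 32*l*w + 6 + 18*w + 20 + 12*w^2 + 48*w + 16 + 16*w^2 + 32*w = 4*l^2 + 26*l + w^2*(8*l + 28) + w*(8*l^2 + 56*l + 98) + 42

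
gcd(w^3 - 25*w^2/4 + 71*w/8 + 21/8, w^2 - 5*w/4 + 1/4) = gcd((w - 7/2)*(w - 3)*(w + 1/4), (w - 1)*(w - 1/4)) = 1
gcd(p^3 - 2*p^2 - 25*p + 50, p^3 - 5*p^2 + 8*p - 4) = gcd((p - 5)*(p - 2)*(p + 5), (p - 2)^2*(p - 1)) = p - 2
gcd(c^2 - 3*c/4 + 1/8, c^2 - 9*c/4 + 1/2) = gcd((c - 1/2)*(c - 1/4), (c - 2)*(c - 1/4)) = c - 1/4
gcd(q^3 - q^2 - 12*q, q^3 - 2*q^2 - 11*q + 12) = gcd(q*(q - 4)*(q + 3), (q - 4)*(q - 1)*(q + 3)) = q^2 - q - 12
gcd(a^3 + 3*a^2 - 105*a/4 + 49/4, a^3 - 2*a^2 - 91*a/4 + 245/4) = a - 7/2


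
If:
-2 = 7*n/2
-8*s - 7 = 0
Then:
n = -4/7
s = -7/8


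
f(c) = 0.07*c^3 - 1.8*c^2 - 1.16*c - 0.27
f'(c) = 0.21*c^2 - 3.6*c - 1.16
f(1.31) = -4.72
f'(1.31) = -5.52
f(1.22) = -4.24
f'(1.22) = -5.24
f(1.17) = -3.98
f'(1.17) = -5.08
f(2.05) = -9.61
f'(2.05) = -7.66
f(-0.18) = -0.12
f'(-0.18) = -0.51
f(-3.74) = -24.77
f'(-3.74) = 15.24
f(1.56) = -6.19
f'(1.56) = -6.26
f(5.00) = -42.32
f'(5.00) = -13.91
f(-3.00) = -14.88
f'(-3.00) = 11.53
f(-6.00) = -73.23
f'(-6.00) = 28.00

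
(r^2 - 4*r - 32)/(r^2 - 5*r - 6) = (-r^2 + 4*r + 32)/(-r^2 + 5*r + 6)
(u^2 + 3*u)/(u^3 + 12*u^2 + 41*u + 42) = u/(u^2 + 9*u + 14)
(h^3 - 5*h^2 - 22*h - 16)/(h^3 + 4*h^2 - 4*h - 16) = (h^2 - 7*h - 8)/(h^2 + 2*h - 8)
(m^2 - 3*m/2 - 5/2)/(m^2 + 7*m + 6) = (m - 5/2)/(m + 6)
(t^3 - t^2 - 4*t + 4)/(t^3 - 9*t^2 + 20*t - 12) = (t + 2)/(t - 6)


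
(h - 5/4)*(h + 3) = h^2 + 7*h/4 - 15/4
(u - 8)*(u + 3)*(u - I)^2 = u^4 - 5*u^3 - 2*I*u^3 - 25*u^2 + 10*I*u^2 + 5*u + 48*I*u + 24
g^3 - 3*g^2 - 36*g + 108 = (g - 6)*(g - 3)*(g + 6)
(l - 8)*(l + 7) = l^2 - l - 56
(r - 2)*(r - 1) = r^2 - 3*r + 2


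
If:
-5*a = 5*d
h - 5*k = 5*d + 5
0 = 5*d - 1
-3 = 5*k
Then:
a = -1/5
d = 1/5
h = 3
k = -3/5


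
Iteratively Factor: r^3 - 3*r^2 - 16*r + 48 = (r - 3)*(r^2 - 16) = (r - 4)*(r - 3)*(r + 4)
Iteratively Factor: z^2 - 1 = (z + 1)*(z - 1)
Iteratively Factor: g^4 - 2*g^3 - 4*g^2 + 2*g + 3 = (g + 1)*(g^3 - 3*g^2 - g + 3) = (g + 1)^2*(g^2 - 4*g + 3) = (g - 3)*(g + 1)^2*(g - 1)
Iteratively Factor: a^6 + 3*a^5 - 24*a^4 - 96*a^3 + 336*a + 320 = (a + 2)*(a^5 + a^4 - 26*a^3 - 44*a^2 + 88*a + 160) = (a - 2)*(a + 2)*(a^4 + 3*a^3 - 20*a^2 - 84*a - 80) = (a - 5)*(a - 2)*(a + 2)*(a^3 + 8*a^2 + 20*a + 16) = (a - 5)*(a - 2)*(a + 2)*(a + 4)*(a^2 + 4*a + 4) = (a - 5)*(a - 2)*(a + 2)^2*(a + 4)*(a + 2)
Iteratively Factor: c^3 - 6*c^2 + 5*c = (c - 5)*(c^2 - c) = (c - 5)*(c - 1)*(c)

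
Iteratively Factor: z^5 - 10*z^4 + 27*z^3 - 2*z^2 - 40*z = (z - 5)*(z^4 - 5*z^3 + 2*z^2 + 8*z) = (z - 5)*(z - 4)*(z^3 - z^2 - 2*z) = (z - 5)*(z - 4)*(z + 1)*(z^2 - 2*z) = (z - 5)*(z - 4)*(z - 2)*(z + 1)*(z)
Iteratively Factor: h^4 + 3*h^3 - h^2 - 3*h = (h - 1)*(h^3 + 4*h^2 + 3*h) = h*(h - 1)*(h^2 + 4*h + 3) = h*(h - 1)*(h + 1)*(h + 3)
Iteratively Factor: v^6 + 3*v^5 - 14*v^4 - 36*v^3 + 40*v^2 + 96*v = (v - 3)*(v^5 + 6*v^4 + 4*v^3 - 24*v^2 - 32*v) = (v - 3)*(v - 2)*(v^4 + 8*v^3 + 20*v^2 + 16*v) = v*(v - 3)*(v - 2)*(v^3 + 8*v^2 + 20*v + 16) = v*(v - 3)*(v - 2)*(v + 2)*(v^2 + 6*v + 8) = v*(v - 3)*(v - 2)*(v + 2)^2*(v + 4)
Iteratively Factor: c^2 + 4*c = (c)*(c + 4)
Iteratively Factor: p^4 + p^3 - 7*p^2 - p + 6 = (p - 1)*(p^3 + 2*p^2 - 5*p - 6) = (p - 2)*(p - 1)*(p^2 + 4*p + 3) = (p - 2)*(p - 1)*(p + 3)*(p + 1)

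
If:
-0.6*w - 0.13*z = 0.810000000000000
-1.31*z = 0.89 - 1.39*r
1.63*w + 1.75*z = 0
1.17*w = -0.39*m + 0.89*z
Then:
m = 8.67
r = 2.12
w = -1.69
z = 1.58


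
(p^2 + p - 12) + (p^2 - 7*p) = 2*p^2 - 6*p - 12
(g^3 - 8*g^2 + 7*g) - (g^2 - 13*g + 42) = g^3 - 9*g^2 + 20*g - 42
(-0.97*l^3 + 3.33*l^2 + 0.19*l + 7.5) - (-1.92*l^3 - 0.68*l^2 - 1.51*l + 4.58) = 0.95*l^3 + 4.01*l^2 + 1.7*l + 2.92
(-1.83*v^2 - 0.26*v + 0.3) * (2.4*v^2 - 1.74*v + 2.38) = -4.392*v^4 + 2.5602*v^3 - 3.183*v^2 - 1.1408*v + 0.714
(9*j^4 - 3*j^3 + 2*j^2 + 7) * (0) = 0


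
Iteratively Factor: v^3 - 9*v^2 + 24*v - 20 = (v - 2)*(v^2 - 7*v + 10) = (v - 5)*(v - 2)*(v - 2)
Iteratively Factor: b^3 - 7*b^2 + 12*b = (b)*(b^2 - 7*b + 12) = b*(b - 3)*(b - 4)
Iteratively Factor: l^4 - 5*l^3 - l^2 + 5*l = (l + 1)*(l^3 - 6*l^2 + 5*l) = (l - 5)*(l + 1)*(l^2 - l) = (l - 5)*(l - 1)*(l + 1)*(l)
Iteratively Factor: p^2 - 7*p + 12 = (p - 4)*(p - 3)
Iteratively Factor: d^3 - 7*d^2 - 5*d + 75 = (d - 5)*(d^2 - 2*d - 15) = (d - 5)^2*(d + 3)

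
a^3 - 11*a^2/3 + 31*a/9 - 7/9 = (a - 7/3)*(a - 1)*(a - 1/3)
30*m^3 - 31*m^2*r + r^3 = (-5*m + r)*(-m + r)*(6*m + r)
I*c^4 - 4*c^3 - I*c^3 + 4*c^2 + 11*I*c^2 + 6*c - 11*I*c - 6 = (c - 1)*(c - I)*(c + 6*I)*(I*c + 1)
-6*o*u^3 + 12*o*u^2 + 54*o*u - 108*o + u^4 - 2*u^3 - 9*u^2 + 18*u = (-6*o + u)*(u - 3)*(u - 2)*(u + 3)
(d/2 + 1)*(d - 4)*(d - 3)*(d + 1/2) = d^4/2 - 9*d^3/4 - 9*d^2/4 + 23*d/2 + 6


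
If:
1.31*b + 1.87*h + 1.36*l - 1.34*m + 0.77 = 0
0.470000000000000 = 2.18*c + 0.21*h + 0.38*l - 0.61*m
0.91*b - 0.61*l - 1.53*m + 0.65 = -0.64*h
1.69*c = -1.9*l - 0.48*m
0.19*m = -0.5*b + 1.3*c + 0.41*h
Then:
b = 9.67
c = 3.76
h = 4.76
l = -6.02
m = 10.57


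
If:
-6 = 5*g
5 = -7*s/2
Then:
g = -6/5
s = -10/7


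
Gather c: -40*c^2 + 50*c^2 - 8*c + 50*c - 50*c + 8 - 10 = 10*c^2 - 8*c - 2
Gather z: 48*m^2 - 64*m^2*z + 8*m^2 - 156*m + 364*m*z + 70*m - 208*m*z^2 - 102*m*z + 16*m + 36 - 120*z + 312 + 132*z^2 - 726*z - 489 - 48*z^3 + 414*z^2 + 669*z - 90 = 56*m^2 - 70*m - 48*z^3 + z^2*(546 - 208*m) + z*(-64*m^2 + 262*m - 177) - 231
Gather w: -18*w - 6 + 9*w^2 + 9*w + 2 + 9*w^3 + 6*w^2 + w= 9*w^3 + 15*w^2 - 8*w - 4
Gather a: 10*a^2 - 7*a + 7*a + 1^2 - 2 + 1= 10*a^2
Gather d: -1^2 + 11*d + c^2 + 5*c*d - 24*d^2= c^2 - 24*d^2 + d*(5*c + 11) - 1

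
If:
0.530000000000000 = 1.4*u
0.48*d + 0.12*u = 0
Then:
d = -0.09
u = 0.38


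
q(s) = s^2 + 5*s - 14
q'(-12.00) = -19.00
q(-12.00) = 70.00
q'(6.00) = 17.00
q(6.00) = 52.00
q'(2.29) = 9.58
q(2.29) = 2.69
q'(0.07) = 5.14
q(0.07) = -13.65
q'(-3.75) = -2.50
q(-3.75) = -18.69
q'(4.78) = 14.56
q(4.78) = 32.75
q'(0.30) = 5.60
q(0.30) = -12.41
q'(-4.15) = -3.30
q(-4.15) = -17.53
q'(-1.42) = 2.16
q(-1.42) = -19.08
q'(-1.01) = 2.98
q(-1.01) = -18.03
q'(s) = 2*s + 5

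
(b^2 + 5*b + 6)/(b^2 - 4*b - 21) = (b + 2)/(b - 7)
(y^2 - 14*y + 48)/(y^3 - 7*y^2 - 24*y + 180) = (y - 8)/(y^2 - y - 30)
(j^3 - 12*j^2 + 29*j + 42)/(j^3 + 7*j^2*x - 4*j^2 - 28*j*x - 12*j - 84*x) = (j^2 - 6*j - 7)/(j^2 + 7*j*x + 2*j + 14*x)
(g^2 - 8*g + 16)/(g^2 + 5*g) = (g^2 - 8*g + 16)/(g*(g + 5))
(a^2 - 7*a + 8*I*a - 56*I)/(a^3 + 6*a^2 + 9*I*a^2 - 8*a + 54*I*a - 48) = (a - 7)/(a^2 + a*(6 + I) + 6*I)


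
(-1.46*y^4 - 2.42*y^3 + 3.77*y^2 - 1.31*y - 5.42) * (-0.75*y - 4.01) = 1.095*y^5 + 7.6696*y^4 + 6.8767*y^3 - 14.1352*y^2 + 9.3181*y + 21.7342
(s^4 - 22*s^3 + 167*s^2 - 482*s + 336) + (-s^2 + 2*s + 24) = s^4 - 22*s^3 + 166*s^2 - 480*s + 360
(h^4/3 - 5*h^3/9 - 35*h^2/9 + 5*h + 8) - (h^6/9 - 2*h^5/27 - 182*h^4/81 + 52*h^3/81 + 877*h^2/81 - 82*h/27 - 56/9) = -h^6/9 + 2*h^5/27 + 209*h^4/81 - 97*h^3/81 - 1192*h^2/81 + 217*h/27 + 128/9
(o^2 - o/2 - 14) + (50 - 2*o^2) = -o^2 - o/2 + 36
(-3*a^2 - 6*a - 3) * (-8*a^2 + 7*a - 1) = 24*a^4 + 27*a^3 - 15*a^2 - 15*a + 3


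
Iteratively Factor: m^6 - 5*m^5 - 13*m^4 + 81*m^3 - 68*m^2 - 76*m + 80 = (m + 1)*(m^5 - 6*m^4 - 7*m^3 + 88*m^2 - 156*m + 80) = (m - 5)*(m + 1)*(m^4 - m^3 - 12*m^2 + 28*m - 16) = (m - 5)*(m - 2)*(m + 1)*(m^3 + m^2 - 10*m + 8) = (m - 5)*(m - 2)*(m + 1)*(m + 4)*(m^2 - 3*m + 2) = (m - 5)*(m - 2)^2*(m + 1)*(m + 4)*(m - 1)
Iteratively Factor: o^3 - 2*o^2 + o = (o)*(o^2 - 2*o + 1) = o*(o - 1)*(o - 1)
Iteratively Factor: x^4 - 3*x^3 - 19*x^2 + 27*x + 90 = (x + 2)*(x^3 - 5*x^2 - 9*x + 45) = (x + 2)*(x + 3)*(x^2 - 8*x + 15) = (x - 3)*(x + 2)*(x + 3)*(x - 5)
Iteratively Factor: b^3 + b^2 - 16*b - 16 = (b - 4)*(b^2 + 5*b + 4) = (b - 4)*(b + 1)*(b + 4)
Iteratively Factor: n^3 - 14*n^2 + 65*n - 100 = (n - 5)*(n^2 - 9*n + 20) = (n - 5)^2*(n - 4)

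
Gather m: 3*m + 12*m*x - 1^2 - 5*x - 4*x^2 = m*(12*x + 3) - 4*x^2 - 5*x - 1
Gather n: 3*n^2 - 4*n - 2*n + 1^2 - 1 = 3*n^2 - 6*n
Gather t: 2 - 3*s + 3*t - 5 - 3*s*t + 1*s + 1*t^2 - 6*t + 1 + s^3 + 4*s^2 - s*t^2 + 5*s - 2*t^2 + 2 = s^3 + 4*s^2 + 3*s + t^2*(-s - 1) + t*(-3*s - 3)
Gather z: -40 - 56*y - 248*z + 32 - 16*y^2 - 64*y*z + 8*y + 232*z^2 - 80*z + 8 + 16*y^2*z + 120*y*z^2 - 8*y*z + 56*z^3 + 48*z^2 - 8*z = -16*y^2 - 48*y + 56*z^3 + z^2*(120*y + 280) + z*(16*y^2 - 72*y - 336)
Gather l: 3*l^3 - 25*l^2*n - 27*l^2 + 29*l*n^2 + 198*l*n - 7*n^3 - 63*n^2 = 3*l^3 + l^2*(-25*n - 27) + l*(29*n^2 + 198*n) - 7*n^3 - 63*n^2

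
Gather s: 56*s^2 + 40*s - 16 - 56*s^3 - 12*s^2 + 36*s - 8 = -56*s^3 + 44*s^2 + 76*s - 24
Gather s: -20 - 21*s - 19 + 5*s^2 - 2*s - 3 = 5*s^2 - 23*s - 42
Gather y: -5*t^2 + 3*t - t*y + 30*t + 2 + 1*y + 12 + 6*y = -5*t^2 + 33*t + y*(7 - t) + 14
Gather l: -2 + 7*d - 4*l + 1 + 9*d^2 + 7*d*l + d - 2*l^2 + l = 9*d^2 + 8*d - 2*l^2 + l*(7*d - 3) - 1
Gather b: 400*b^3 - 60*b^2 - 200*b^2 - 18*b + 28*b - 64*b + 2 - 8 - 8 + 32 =400*b^3 - 260*b^2 - 54*b + 18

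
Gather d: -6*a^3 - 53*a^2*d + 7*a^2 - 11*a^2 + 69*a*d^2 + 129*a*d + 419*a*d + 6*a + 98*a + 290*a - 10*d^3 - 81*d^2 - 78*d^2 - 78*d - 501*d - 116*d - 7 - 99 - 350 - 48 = -6*a^3 - 4*a^2 + 394*a - 10*d^3 + d^2*(69*a - 159) + d*(-53*a^2 + 548*a - 695) - 504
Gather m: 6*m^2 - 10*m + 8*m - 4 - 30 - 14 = 6*m^2 - 2*m - 48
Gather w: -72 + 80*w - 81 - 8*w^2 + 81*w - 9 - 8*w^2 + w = -16*w^2 + 162*w - 162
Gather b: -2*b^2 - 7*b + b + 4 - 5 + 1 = -2*b^2 - 6*b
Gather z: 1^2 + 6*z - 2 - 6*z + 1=0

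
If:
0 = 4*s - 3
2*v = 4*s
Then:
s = 3/4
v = 3/2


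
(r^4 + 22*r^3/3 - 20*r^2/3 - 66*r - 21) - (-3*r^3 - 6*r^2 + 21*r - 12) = r^4 + 31*r^3/3 - 2*r^2/3 - 87*r - 9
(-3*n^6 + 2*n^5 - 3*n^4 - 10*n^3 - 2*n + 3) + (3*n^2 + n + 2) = -3*n^6 + 2*n^5 - 3*n^4 - 10*n^3 + 3*n^2 - n + 5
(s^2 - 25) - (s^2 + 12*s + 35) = -12*s - 60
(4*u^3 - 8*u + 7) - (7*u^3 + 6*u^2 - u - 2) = -3*u^3 - 6*u^2 - 7*u + 9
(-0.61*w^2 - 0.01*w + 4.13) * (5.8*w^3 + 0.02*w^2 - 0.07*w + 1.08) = -3.538*w^5 - 0.0702*w^4 + 23.9965*w^3 - 0.5755*w^2 - 0.2999*w + 4.4604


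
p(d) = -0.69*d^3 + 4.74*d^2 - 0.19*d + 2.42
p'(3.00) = 9.62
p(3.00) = 25.88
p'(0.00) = -0.19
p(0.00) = 2.42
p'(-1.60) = -20.66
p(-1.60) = 17.68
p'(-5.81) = -125.14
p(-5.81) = 298.85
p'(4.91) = -3.55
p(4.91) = 34.08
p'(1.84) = 10.25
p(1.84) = 13.82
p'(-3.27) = -53.32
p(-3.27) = 77.85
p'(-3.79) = -65.85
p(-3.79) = 108.79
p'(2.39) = 10.64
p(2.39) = 19.62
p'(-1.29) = -15.86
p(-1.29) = 12.03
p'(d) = -2.07*d^2 + 9.48*d - 0.19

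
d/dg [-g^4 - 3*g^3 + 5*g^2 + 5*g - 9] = -4*g^3 - 9*g^2 + 10*g + 5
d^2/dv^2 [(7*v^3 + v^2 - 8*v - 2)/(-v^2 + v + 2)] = -28/(v^3 - 6*v^2 + 12*v - 8)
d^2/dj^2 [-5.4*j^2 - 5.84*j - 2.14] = -10.8000000000000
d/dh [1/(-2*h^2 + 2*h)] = (h - 1/2)/(h^2*(h - 1)^2)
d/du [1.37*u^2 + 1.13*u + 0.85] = 2.74*u + 1.13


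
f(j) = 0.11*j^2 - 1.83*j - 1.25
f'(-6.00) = -3.15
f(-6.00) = 13.69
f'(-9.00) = -3.81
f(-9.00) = 24.13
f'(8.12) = -0.04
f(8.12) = -8.86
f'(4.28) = -0.89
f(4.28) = -7.07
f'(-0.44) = -1.93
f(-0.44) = -0.42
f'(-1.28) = -2.11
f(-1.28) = 1.27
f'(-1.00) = -2.05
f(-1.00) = 0.69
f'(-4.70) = -2.86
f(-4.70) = 9.78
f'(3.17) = -1.13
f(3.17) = -5.95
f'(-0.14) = -1.86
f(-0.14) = -0.99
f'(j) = 0.22*j - 1.83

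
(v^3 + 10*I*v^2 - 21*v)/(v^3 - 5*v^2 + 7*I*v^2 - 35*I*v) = (v + 3*I)/(v - 5)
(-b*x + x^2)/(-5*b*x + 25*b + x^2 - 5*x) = x*(b - x)/(5*b*x - 25*b - x^2 + 5*x)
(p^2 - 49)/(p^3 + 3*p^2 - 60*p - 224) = (p - 7)/(p^2 - 4*p - 32)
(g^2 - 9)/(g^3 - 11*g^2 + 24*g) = (g + 3)/(g*(g - 8))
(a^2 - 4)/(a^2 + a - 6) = (a + 2)/(a + 3)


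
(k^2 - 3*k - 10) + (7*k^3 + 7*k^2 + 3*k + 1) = 7*k^3 + 8*k^2 - 9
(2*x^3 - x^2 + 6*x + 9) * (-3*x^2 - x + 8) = -6*x^5 + x^4 - x^3 - 41*x^2 + 39*x + 72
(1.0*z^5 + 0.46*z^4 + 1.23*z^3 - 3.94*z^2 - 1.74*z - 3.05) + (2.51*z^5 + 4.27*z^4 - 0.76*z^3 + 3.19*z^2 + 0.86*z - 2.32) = 3.51*z^5 + 4.73*z^4 + 0.47*z^3 - 0.75*z^2 - 0.88*z - 5.37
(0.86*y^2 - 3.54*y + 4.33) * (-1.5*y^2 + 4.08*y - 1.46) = -1.29*y^4 + 8.8188*y^3 - 22.1938*y^2 + 22.8348*y - 6.3218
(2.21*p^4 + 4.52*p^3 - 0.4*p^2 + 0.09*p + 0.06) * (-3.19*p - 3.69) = -7.0499*p^5 - 22.5737*p^4 - 15.4028*p^3 + 1.1889*p^2 - 0.5235*p - 0.2214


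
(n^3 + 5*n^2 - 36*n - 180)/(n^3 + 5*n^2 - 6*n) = (n^2 - n - 30)/(n*(n - 1))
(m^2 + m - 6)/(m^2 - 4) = (m + 3)/(m + 2)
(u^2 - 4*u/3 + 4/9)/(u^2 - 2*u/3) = (u - 2/3)/u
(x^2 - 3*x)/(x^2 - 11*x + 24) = x/(x - 8)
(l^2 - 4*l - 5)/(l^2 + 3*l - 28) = (l^2 - 4*l - 5)/(l^2 + 3*l - 28)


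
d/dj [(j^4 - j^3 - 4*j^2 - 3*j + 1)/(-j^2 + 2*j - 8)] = (-2*j^5 + 7*j^4 - 36*j^3 + 13*j^2 + 66*j + 22)/(j^4 - 4*j^3 + 20*j^2 - 32*j + 64)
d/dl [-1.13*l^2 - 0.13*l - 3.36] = -2.26*l - 0.13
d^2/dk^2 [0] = 0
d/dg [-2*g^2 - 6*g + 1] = -4*g - 6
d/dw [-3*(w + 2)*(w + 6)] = -6*w - 24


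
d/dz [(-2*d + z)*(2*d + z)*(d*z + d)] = d*(-4*d^2 + 3*z^2 + 2*z)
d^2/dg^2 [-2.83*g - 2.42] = 0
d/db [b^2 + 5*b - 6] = 2*b + 5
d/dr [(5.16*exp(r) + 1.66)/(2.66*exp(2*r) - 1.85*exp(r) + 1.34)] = (-13.7256*exp(2*r) - 8.8312*exp(r) + 9.9854)*exp(r)/(7.0756*exp(4*r) - 9.842*exp(3*r) + 10.5513*exp(2*r) - 4.958*exp(r) + 1.7956)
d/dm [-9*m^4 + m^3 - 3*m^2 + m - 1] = -36*m^3 + 3*m^2 - 6*m + 1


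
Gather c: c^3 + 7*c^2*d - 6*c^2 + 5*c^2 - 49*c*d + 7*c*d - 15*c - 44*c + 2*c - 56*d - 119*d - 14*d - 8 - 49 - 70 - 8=c^3 + c^2*(7*d - 1) + c*(-42*d - 57) - 189*d - 135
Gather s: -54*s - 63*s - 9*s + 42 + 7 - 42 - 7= -126*s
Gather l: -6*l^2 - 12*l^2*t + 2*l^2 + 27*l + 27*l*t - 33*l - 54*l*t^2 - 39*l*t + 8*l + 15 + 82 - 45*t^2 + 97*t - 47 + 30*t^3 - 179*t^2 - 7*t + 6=l^2*(-12*t - 4) + l*(-54*t^2 - 12*t + 2) + 30*t^3 - 224*t^2 + 90*t + 56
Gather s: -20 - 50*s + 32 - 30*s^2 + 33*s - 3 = -30*s^2 - 17*s + 9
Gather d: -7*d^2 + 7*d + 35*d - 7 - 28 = -7*d^2 + 42*d - 35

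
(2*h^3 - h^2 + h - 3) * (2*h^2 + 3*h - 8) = 4*h^5 + 4*h^4 - 17*h^3 + 5*h^2 - 17*h + 24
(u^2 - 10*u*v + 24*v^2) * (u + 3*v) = u^3 - 7*u^2*v - 6*u*v^2 + 72*v^3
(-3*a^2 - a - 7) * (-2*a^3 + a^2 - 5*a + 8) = 6*a^5 - a^4 + 28*a^3 - 26*a^2 + 27*a - 56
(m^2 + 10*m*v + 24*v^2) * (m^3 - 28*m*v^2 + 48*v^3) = m^5 + 10*m^4*v - 4*m^3*v^2 - 232*m^2*v^3 - 192*m*v^4 + 1152*v^5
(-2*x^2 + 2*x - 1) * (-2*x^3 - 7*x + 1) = 4*x^5 - 4*x^4 + 16*x^3 - 16*x^2 + 9*x - 1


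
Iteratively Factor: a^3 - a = (a + 1)*(a^2 - a) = a*(a + 1)*(a - 1)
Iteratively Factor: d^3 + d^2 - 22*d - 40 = (d + 4)*(d^2 - 3*d - 10) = (d + 2)*(d + 4)*(d - 5)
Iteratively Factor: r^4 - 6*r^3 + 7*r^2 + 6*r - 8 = (r - 2)*(r^3 - 4*r^2 - r + 4) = (r - 2)*(r - 1)*(r^2 - 3*r - 4) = (r - 4)*(r - 2)*(r - 1)*(r + 1)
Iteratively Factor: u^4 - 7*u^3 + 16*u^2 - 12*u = (u)*(u^3 - 7*u^2 + 16*u - 12) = u*(u - 2)*(u^2 - 5*u + 6) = u*(u - 2)^2*(u - 3)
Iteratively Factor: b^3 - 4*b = (b + 2)*(b^2 - 2*b) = (b - 2)*(b + 2)*(b)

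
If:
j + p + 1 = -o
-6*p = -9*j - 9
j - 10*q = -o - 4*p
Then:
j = 20*q/9 - 7/9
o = -50*q/9 - 5/9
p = 10*q/3 + 1/3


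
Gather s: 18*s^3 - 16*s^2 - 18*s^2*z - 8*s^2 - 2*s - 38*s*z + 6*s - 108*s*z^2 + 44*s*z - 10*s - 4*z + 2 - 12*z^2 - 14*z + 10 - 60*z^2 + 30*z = 18*s^3 + s^2*(-18*z - 24) + s*(-108*z^2 + 6*z - 6) - 72*z^2 + 12*z + 12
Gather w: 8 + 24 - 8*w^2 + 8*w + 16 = -8*w^2 + 8*w + 48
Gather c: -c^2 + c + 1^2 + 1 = -c^2 + c + 2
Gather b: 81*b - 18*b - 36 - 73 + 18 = 63*b - 91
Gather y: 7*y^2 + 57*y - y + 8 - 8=7*y^2 + 56*y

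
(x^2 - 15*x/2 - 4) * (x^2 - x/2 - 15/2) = x^4 - 8*x^3 - 31*x^2/4 + 233*x/4 + 30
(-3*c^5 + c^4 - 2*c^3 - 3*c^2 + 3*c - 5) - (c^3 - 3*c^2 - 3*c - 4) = -3*c^5 + c^4 - 3*c^3 + 6*c - 1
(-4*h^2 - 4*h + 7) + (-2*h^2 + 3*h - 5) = -6*h^2 - h + 2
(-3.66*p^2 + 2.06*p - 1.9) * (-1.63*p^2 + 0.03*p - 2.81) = 5.9658*p^4 - 3.4676*p^3 + 13.4434*p^2 - 5.8456*p + 5.339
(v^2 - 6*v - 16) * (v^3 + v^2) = v^5 - 5*v^4 - 22*v^3 - 16*v^2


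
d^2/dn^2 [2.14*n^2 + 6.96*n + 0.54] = 4.28000000000000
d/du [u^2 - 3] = 2*u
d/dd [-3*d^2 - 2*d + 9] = -6*d - 2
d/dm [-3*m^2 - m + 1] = -6*m - 1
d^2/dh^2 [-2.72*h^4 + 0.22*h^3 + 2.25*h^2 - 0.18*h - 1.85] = -32.64*h^2 + 1.32*h + 4.5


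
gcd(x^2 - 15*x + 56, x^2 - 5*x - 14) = x - 7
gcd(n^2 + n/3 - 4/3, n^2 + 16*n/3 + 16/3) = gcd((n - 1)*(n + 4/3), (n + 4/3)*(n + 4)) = n + 4/3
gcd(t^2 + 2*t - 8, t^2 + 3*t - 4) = t + 4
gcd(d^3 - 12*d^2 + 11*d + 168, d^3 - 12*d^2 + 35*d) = d - 7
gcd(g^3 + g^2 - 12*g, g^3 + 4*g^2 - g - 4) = g + 4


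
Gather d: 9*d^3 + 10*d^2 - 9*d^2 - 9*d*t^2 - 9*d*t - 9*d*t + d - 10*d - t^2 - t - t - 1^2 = 9*d^3 + d^2 + d*(-9*t^2 - 18*t - 9) - t^2 - 2*t - 1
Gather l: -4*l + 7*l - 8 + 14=3*l + 6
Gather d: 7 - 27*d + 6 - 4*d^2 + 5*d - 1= -4*d^2 - 22*d + 12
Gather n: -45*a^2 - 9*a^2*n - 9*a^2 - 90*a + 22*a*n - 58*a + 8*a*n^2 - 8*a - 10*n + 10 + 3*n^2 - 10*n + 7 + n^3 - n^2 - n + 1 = -54*a^2 - 156*a + n^3 + n^2*(8*a + 2) + n*(-9*a^2 + 22*a - 21) + 18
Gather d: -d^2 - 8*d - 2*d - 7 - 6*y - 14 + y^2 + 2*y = -d^2 - 10*d + y^2 - 4*y - 21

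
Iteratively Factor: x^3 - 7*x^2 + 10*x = (x)*(x^2 - 7*x + 10) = x*(x - 2)*(x - 5)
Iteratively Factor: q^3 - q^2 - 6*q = (q - 3)*(q^2 + 2*q) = q*(q - 3)*(q + 2)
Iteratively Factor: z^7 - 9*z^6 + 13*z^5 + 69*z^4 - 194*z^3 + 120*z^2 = (z - 5)*(z^6 - 4*z^5 - 7*z^4 + 34*z^3 - 24*z^2) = (z - 5)*(z - 4)*(z^5 - 7*z^3 + 6*z^2) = (z - 5)*(z - 4)*(z + 3)*(z^4 - 3*z^3 + 2*z^2) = z*(z - 5)*(z - 4)*(z + 3)*(z^3 - 3*z^2 + 2*z) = z*(z - 5)*(z - 4)*(z - 1)*(z + 3)*(z^2 - 2*z) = z^2*(z - 5)*(z - 4)*(z - 1)*(z + 3)*(z - 2)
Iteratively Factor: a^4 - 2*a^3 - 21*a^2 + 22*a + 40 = (a - 5)*(a^3 + 3*a^2 - 6*a - 8) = (a - 5)*(a + 4)*(a^2 - a - 2) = (a - 5)*(a + 1)*(a + 4)*(a - 2)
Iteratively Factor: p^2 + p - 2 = (p - 1)*(p + 2)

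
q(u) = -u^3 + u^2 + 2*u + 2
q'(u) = -3*u^2 + 2*u + 2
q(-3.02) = 32.62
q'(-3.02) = -31.40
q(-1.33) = 3.46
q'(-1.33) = -5.97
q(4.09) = -41.51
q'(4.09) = -40.00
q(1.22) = 4.11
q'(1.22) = -0.03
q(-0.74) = 1.47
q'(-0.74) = -1.12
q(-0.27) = 1.55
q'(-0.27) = 1.24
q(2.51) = -2.49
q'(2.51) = -11.88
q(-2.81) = 26.46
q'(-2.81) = -27.31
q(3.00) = -10.00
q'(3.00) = -19.00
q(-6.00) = 242.00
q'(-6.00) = -118.00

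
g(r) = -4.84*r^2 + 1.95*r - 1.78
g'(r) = 1.95 - 9.68*r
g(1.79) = -13.80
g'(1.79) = -15.38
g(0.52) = -2.07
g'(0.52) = -3.08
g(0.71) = -2.84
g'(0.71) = -4.92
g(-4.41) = -104.51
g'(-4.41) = 44.64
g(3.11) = -42.53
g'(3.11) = -28.15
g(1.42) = -8.77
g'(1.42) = -11.80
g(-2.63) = -40.39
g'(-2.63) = 27.41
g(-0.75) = -5.96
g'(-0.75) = 9.21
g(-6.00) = -187.72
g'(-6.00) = 60.03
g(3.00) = -39.49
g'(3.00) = -27.09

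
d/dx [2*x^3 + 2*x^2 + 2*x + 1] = 6*x^2 + 4*x + 2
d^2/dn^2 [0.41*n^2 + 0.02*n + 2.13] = 0.820000000000000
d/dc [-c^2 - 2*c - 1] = -2*c - 2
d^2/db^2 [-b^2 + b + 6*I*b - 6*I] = -2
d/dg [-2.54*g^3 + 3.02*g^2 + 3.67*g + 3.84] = -7.62*g^2 + 6.04*g + 3.67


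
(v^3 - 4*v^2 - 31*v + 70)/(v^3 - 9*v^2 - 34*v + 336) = (v^2 + 3*v - 10)/(v^2 - 2*v - 48)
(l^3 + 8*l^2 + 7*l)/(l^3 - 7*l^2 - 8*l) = (l + 7)/(l - 8)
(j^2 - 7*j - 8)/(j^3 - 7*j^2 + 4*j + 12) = (j - 8)/(j^2 - 8*j + 12)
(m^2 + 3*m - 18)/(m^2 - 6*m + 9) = (m + 6)/(m - 3)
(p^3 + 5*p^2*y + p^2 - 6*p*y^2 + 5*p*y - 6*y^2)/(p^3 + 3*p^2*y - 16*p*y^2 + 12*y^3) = (-p - 1)/(-p + 2*y)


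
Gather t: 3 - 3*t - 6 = -3*t - 3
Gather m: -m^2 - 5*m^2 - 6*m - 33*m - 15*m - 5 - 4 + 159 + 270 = -6*m^2 - 54*m + 420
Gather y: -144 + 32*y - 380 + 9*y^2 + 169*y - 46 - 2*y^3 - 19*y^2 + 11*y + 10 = -2*y^3 - 10*y^2 + 212*y - 560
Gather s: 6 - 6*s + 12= 18 - 6*s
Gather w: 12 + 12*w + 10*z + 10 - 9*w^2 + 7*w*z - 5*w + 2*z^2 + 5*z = -9*w^2 + w*(7*z + 7) + 2*z^2 + 15*z + 22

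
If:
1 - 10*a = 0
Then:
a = 1/10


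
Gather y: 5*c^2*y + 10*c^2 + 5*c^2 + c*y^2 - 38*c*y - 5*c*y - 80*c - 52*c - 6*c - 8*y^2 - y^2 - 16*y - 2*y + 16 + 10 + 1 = 15*c^2 - 138*c + y^2*(c - 9) + y*(5*c^2 - 43*c - 18) + 27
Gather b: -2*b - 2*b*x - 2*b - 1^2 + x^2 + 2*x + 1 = b*(-2*x - 4) + x^2 + 2*x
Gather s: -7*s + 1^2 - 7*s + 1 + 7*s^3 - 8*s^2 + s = 7*s^3 - 8*s^2 - 13*s + 2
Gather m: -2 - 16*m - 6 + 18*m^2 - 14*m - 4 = 18*m^2 - 30*m - 12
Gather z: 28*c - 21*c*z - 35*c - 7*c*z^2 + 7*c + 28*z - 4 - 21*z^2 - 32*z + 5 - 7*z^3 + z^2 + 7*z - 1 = -7*z^3 + z^2*(-7*c - 20) + z*(3 - 21*c)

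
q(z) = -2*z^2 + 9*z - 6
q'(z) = 9 - 4*z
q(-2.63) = -43.50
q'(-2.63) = 19.52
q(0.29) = -3.56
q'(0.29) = 7.84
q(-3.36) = -58.82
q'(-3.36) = 22.44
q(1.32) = 2.40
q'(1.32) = 3.72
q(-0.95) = -16.36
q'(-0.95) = 12.80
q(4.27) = -4.04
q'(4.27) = -8.08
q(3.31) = 1.88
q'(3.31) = -4.24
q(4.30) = -4.28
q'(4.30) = -8.20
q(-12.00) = -402.00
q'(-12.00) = 57.00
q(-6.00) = -132.00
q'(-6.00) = 33.00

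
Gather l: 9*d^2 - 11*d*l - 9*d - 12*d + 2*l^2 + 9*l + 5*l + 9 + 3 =9*d^2 - 21*d + 2*l^2 + l*(14 - 11*d) + 12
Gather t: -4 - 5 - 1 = -10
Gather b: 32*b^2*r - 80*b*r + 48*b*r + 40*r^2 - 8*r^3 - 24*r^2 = 32*b^2*r - 32*b*r - 8*r^3 + 16*r^2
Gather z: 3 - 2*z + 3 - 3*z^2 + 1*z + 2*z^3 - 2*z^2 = 2*z^3 - 5*z^2 - z + 6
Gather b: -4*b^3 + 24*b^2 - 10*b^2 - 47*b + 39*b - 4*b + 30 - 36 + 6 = -4*b^3 + 14*b^2 - 12*b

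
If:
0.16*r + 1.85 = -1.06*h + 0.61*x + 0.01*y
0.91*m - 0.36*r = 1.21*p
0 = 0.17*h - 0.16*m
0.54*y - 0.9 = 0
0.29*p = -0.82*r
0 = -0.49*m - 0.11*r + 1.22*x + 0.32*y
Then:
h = -2.74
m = -2.91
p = -2.45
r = 0.87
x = -1.53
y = 1.67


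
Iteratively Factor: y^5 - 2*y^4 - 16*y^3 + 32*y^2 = (y)*(y^4 - 2*y^3 - 16*y^2 + 32*y) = y*(y - 4)*(y^3 + 2*y^2 - 8*y) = y^2*(y - 4)*(y^2 + 2*y - 8) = y^2*(y - 4)*(y + 4)*(y - 2)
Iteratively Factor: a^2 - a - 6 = (a + 2)*(a - 3)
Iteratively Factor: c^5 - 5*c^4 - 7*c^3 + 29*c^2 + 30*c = (c + 2)*(c^4 - 7*c^3 + 7*c^2 + 15*c) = c*(c + 2)*(c^3 - 7*c^2 + 7*c + 15) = c*(c - 3)*(c + 2)*(c^2 - 4*c - 5) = c*(c - 5)*(c - 3)*(c + 2)*(c + 1)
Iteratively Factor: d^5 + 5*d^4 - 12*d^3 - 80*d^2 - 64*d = (d + 1)*(d^4 + 4*d^3 - 16*d^2 - 64*d) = (d - 4)*(d + 1)*(d^3 + 8*d^2 + 16*d) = (d - 4)*(d + 1)*(d + 4)*(d^2 + 4*d) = d*(d - 4)*(d + 1)*(d + 4)*(d + 4)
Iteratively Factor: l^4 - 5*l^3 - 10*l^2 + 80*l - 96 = (l + 4)*(l^3 - 9*l^2 + 26*l - 24) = (l - 2)*(l + 4)*(l^2 - 7*l + 12) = (l - 3)*(l - 2)*(l + 4)*(l - 4)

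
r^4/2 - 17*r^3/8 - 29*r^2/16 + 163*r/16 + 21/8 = (r/2 + 1)*(r - 7/2)*(r - 3)*(r + 1/4)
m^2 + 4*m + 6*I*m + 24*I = (m + 4)*(m + 6*I)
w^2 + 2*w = w*(w + 2)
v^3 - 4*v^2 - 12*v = v*(v - 6)*(v + 2)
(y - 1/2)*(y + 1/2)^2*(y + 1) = y^4 + 3*y^3/2 + y^2/4 - 3*y/8 - 1/8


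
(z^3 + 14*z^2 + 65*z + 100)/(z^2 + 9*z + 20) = z + 5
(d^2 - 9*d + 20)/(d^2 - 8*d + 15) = (d - 4)/(d - 3)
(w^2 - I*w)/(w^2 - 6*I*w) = (w - I)/(w - 6*I)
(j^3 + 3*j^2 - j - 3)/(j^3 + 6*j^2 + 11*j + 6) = (j - 1)/(j + 2)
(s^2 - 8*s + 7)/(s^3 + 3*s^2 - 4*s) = (s - 7)/(s*(s + 4))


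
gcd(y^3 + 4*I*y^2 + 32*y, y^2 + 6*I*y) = y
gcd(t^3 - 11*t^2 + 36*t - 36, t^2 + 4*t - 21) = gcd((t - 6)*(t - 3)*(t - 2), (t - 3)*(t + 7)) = t - 3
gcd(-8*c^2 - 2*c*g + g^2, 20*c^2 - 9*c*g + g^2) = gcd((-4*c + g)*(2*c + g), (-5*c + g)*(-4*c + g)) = 4*c - g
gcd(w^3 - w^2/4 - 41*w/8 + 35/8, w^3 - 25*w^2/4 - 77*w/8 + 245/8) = w^2 + 3*w/4 - 35/8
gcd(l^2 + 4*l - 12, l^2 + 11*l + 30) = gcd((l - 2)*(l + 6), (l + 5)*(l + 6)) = l + 6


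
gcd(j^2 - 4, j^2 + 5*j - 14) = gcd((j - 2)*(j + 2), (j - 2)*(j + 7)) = j - 2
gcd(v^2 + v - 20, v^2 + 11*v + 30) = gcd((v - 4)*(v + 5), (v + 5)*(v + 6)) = v + 5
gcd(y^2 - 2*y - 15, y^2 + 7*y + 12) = y + 3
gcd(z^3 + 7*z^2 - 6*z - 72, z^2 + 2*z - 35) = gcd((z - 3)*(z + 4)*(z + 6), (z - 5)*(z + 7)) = 1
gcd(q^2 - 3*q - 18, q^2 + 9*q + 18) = q + 3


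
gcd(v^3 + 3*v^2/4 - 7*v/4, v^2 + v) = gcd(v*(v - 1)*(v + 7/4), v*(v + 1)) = v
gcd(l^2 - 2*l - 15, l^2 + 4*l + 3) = l + 3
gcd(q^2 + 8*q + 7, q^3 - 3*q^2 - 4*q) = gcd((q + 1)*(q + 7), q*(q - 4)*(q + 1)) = q + 1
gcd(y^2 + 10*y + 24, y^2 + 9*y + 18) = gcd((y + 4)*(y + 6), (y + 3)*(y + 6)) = y + 6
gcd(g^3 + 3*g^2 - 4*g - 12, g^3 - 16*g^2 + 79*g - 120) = 1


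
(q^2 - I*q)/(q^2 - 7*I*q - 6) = q/(q - 6*I)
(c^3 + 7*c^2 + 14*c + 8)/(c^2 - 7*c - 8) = (c^2 + 6*c + 8)/(c - 8)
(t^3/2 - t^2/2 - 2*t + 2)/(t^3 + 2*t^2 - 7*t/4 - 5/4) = 2*(t^2 - 4)/(4*t^2 + 12*t + 5)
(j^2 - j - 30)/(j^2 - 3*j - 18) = (j + 5)/(j + 3)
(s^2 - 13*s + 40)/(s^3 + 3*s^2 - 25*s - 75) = (s - 8)/(s^2 + 8*s + 15)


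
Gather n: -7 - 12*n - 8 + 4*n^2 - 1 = 4*n^2 - 12*n - 16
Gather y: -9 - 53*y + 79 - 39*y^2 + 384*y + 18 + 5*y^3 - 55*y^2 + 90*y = 5*y^3 - 94*y^2 + 421*y + 88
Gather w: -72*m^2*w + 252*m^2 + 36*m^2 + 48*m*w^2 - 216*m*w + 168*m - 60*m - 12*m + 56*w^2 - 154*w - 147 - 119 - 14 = 288*m^2 + 96*m + w^2*(48*m + 56) + w*(-72*m^2 - 216*m - 154) - 280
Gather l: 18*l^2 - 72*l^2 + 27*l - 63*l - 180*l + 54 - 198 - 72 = -54*l^2 - 216*l - 216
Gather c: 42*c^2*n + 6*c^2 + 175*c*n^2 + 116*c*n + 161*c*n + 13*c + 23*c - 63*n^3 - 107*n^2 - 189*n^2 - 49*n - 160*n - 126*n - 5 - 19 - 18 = c^2*(42*n + 6) + c*(175*n^2 + 277*n + 36) - 63*n^3 - 296*n^2 - 335*n - 42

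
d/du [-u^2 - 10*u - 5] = -2*u - 10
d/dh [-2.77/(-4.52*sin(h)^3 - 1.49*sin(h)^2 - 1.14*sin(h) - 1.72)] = (-8.2546*sin(h) + 18.7806*cos(2*h) - 21.9384)*cos(h)/(4.52*sin(h)^3 + 1.49*sin(h)^2 + 1.14*sin(h) + 1.72)^2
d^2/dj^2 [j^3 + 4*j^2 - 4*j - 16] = 6*j + 8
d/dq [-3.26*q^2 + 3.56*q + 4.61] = 3.56 - 6.52*q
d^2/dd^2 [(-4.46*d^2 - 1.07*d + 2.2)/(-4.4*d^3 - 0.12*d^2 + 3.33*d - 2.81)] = (172.6912*d^6 + 124.2912*d^5 - 115.62672*d^4 - 755.643232*d^3 + 25.439088*d^2 + 166.314696*d + 43.150354)/(85.184*d^9 + 6.9696*d^8 - 193.21632*d^7 + 152.657088*d^6 + 155.131704*d^5 - 242.919324*d^4 + 60.565227*d^3 + 96.322023*d^2 - 78.882039*d + 22.188041)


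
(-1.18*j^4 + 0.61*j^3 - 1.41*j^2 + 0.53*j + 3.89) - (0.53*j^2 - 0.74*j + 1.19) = -1.18*j^4 + 0.61*j^3 - 1.94*j^2 + 1.27*j + 2.7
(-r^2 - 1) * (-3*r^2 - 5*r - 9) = 3*r^4 + 5*r^3 + 12*r^2 + 5*r + 9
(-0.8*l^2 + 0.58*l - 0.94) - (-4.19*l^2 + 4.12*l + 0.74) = 3.39*l^2 - 3.54*l - 1.68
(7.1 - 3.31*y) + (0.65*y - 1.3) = 5.8 - 2.66*y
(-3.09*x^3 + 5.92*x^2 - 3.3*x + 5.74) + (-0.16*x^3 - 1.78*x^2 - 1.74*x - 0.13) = -3.25*x^3 + 4.14*x^2 - 5.04*x + 5.61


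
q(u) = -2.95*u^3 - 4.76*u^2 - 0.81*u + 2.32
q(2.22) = -55.21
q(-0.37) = 2.12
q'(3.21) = -122.56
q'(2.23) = -66.05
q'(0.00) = -0.81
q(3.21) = -146.90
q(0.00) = 2.32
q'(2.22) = -65.56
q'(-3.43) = -72.28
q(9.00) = -2541.08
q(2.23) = -55.87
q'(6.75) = -468.30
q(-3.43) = 68.14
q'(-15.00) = -1849.26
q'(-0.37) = 1.50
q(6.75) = -1127.29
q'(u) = -8.85*u^2 - 9.52*u - 0.81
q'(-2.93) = -48.89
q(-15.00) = 8899.72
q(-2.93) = 38.03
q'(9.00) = -803.34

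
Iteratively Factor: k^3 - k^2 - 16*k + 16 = (k + 4)*(k^2 - 5*k + 4) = (k - 1)*(k + 4)*(k - 4)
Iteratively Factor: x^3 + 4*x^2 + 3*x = (x)*(x^2 + 4*x + 3) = x*(x + 1)*(x + 3)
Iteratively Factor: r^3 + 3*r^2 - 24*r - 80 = (r - 5)*(r^2 + 8*r + 16) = (r - 5)*(r + 4)*(r + 4)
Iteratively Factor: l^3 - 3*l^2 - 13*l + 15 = (l - 1)*(l^2 - 2*l - 15) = (l - 1)*(l + 3)*(l - 5)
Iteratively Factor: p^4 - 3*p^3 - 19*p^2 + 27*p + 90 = (p + 3)*(p^3 - 6*p^2 - p + 30) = (p + 2)*(p + 3)*(p^2 - 8*p + 15) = (p - 3)*(p + 2)*(p + 3)*(p - 5)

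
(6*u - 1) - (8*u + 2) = -2*u - 3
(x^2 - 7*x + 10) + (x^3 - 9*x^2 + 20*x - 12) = x^3 - 8*x^2 + 13*x - 2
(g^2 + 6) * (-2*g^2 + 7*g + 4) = -2*g^4 + 7*g^3 - 8*g^2 + 42*g + 24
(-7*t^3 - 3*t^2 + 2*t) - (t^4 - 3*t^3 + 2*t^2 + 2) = -t^4 - 4*t^3 - 5*t^2 + 2*t - 2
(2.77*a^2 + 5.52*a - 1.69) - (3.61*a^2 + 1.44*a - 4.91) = -0.84*a^2 + 4.08*a + 3.22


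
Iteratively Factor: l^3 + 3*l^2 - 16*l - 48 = (l + 4)*(l^2 - l - 12) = (l - 4)*(l + 4)*(l + 3)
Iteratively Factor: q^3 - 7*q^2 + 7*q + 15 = (q - 5)*(q^2 - 2*q - 3) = (q - 5)*(q - 3)*(q + 1)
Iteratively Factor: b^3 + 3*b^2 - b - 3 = (b - 1)*(b^2 + 4*b + 3) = (b - 1)*(b + 1)*(b + 3)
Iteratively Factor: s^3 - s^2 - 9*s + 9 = (s - 3)*(s^2 + 2*s - 3) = (s - 3)*(s - 1)*(s + 3)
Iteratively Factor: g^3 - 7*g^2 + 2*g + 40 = (g + 2)*(g^2 - 9*g + 20) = (g - 4)*(g + 2)*(g - 5)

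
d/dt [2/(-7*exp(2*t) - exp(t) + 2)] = (28*exp(t) + 2)*exp(t)/(7*exp(2*t) + exp(t) - 2)^2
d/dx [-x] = -1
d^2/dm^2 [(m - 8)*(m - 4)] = 2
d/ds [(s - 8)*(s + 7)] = 2*s - 1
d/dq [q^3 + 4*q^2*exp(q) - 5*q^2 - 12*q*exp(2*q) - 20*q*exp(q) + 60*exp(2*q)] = 4*q^2*exp(q) + 3*q^2 - 24*q*exp(2*q) - 12*q*exp(q) - 10*q + 108*exp(2*q) - 20*exp(q)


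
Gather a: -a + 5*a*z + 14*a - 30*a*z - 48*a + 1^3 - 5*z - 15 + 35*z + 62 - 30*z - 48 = a*(-25*z - 35)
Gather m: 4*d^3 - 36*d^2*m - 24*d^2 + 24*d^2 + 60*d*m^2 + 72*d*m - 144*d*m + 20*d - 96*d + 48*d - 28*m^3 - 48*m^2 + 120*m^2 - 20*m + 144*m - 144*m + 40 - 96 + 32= 4*d^3 - 28*d - 28*m^3 + m^2*(60*d + 72) + m*(-36*d^2 - 72*d - 20) - 24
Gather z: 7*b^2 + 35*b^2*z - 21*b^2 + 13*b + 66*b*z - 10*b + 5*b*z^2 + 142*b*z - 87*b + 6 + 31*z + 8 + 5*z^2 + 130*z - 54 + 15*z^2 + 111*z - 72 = -14*b^2 - 84*b + z^2*(5*b + 20) + z*(35*b^2 + 208*b + 272) - 112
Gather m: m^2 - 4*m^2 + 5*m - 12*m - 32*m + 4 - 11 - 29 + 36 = -3*m^2 - 39*m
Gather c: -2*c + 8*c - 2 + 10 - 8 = 6*c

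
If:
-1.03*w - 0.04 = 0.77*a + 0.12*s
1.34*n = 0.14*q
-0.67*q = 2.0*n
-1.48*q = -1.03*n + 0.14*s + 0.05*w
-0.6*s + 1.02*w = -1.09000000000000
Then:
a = 1.08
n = 0.00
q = 0.00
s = 0.32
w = -0.88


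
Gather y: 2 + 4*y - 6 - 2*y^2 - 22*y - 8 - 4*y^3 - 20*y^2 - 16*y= -4*y^3 - 22*y^2 - 34*y - 12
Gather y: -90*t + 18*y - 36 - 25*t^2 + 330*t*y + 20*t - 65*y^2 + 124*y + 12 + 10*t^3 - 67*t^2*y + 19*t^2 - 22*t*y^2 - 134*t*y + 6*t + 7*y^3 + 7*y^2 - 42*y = 10*t^3 - 6*t^2 - 64*t + 7*y^3 + y^2*(-22*t - 58) + y*(-67*t^2 + 196*t + 100) - 24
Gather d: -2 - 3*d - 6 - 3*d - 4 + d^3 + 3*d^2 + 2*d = d^3 + 3*d^2 - 4*d - 12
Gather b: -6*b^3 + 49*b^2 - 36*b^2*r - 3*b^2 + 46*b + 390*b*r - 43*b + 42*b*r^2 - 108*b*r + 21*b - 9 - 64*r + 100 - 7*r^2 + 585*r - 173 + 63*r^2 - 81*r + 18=-6*b^3 + b^2*(46 - 36*r) + b*(42*r^2 + 282*r + 24) + 56*r^2 + 440*r - 64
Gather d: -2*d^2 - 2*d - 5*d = -2*d^2 - 7*d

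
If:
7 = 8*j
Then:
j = 7/8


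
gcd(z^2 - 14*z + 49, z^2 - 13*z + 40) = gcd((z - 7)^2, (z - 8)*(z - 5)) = 1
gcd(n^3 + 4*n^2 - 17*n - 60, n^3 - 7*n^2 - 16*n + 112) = n - 4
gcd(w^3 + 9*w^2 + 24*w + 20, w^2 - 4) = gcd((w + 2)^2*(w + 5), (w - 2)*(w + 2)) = w + 2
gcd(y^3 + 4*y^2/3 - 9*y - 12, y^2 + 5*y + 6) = y + 3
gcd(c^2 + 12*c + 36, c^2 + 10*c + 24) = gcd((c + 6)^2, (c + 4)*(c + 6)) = c + 6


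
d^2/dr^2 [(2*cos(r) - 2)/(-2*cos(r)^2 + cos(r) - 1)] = (28*(1 - cos(r)^2)^2 - 8*cos(r)^5 + 28*cos(r)^3 - 8*cos(r)^2 - 20)/(-2*cos(r)^2 + cos(r) - 1)^3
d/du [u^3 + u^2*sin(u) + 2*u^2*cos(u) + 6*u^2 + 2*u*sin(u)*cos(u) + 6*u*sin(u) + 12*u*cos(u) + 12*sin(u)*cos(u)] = -2*u^2*sin(u) + u^2*cos(u) + 3*u^2 + 2*u*cos(2*u) + 10*sqrt(2)*u*cos(u + pi/4) + 12*u + 6*sin(u) + sin(2*u) + 12*cos(u) + 12*cos(2*u)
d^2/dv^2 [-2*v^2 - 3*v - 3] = -4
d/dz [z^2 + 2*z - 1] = 2*z + 2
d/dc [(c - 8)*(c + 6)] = 2*c - 2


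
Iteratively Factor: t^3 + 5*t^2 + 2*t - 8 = (t - 1)*(t^2 + 6*t + 8) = (t - 1)*(t + 4)*(t + 2)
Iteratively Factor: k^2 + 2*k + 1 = (k + 1)*(k + 1)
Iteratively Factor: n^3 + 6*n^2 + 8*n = (n + 2)*(n^2 + 4*n) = (n + 2)*(n + 4)*(n)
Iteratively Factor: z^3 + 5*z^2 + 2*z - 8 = (z - 1)*(z^2 + 6*z + 8) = (z - 1)*(z + 2)*(z + 4)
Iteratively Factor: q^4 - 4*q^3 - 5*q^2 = (q)*(q^3 - 4*q^2 - 5*q) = q^2*(q^2 - 4*q - 5) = q^2*(q + 1)*(q - 5)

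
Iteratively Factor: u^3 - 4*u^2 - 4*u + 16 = (u - 4)*(u^2 - 4) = (u - 4)*(u + 2)*(u - 2)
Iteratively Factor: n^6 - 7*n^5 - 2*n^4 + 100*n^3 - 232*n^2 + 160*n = (n - 2)*(n^5 - 5*n^4 - 12*n^3 + 76*n^2 - 80*n) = (n - 2)^2*(n^4 - 3*n^3 - 18*n^2 + 40*n) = n*(n - 2)^2*(n^3 - 3*n^2 - 18*n + 40) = n*(n - 2)^3*(n^2 - n - 20) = n*(n - 5)*(n - 2)^3*(n + 4)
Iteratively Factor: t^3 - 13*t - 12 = (t + 3)*(t^2 - 3*t - 4) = (t + 1)*(t + 3)*(t - 4)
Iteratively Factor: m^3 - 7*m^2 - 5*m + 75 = (m - 5)*(m^2 - 2*m - 15) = (m - 5)*(m + 3)*(m - 5)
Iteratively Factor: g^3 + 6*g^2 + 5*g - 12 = (g + 4)*(g^2 + 2*g - 3) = (g - 1)*(g + 4)*(g + 3)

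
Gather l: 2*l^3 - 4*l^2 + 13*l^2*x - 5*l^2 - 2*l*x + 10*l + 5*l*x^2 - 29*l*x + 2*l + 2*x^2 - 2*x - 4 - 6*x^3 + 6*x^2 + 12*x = 2*l^3 + l^2*(13*x - 9) + l*(5*x^2 - 31*x + 12) - 6*x^3 + 8*x^2 + 10*x - 4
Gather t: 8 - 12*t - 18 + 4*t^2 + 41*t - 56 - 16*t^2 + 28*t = -12*t^2 + 57*t - 66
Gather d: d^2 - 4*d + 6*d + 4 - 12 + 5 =d^2 + 2*d - 3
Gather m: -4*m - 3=-4*m - 3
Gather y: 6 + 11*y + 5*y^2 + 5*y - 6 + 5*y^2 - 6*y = 10*y^2 + 10*y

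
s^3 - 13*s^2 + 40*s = s*(s - 8)*(s - 5)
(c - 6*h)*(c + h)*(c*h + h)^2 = c^4*h^2 - 5*c^3*h^3 + 2*c^3*h^2 - 6*c^2*h^4 - 10*c^2*h^3 + c^2*h^2 - 12*c*h^4 - 5*c*h^3 - 6*h^4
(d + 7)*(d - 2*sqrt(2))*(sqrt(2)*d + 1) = sqrt(2)*d^3 - 3*d^2 + 7*sqrt(2)*d^2 - 21*d - 2*sqrt(2)*d - 14*sqrt(2)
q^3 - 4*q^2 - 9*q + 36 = (q - 4)*(q - 3)*(q + 3)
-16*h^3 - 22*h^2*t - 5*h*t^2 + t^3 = (-8*h + t)*(h + t)*(2*h + t)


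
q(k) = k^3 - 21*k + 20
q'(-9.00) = 222.00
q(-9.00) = -520.00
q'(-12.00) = 411.00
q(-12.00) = -1456.00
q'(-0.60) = -19.92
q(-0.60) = 32.38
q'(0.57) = -20.03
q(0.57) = 8.22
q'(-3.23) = 10.30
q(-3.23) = 54.13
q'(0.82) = -18.98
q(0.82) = 3.33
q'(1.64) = -12.93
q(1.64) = -10.03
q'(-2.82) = 2.86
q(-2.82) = 56.79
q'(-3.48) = 15.33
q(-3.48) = 50.94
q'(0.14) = -20.94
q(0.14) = 17.06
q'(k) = 3*k^2 - 21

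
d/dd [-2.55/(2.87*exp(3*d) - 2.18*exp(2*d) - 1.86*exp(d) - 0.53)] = (21.9555*exp(2*d) - 11.118*exp(d) - 4.743)*exp(d)/(-2.87*exp(3*d) + 2.18*exp(2*d) + 1.86*exp(d) + 0.53)^2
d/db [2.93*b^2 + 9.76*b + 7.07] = 5.86*b + 9.76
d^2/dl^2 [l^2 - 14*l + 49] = 2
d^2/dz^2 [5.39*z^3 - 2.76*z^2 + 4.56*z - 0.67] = 32.34*z - 5.52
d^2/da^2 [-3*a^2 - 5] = -6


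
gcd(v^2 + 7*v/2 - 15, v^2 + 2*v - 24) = v + 6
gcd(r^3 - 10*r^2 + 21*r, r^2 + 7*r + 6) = 1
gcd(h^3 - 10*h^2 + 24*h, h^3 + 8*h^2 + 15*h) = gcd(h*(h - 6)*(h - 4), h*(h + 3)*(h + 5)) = h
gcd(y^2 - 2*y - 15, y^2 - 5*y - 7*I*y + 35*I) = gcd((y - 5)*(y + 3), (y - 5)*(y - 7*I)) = y - 5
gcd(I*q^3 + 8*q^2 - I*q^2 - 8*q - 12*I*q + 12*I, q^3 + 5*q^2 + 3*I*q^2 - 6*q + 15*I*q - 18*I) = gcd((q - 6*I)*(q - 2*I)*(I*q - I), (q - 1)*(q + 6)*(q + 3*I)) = q - 1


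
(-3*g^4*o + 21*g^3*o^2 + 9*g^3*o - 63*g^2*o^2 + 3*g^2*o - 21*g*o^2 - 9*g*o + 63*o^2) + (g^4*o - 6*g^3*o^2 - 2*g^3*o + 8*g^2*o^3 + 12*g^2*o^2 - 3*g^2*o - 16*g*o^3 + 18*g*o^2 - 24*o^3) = -2*g^4*o + 15*g^3*o^2 + 7*g^3*o + 8*g^2*o^3 - 51*g^2*o^2 - 16*g*o^3 - 3*g*o^2 - 9*g*o - 24*o^3 + 63*o^2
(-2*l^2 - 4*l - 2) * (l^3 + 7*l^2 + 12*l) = -2*l^5 - 18*l^4 - 54*l^3 - 62*l^2 - 24*l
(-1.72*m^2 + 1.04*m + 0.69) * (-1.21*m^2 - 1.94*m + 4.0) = 2.0812*m^4 + 2.0784*m^3 - 9.7325*m^2 + 2.8214*m + 2.76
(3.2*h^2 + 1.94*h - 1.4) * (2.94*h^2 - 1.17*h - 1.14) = 9.408*h^4 + 1.9596*h^3 - 10.0338*h^2 - 0.5736*h + 1.596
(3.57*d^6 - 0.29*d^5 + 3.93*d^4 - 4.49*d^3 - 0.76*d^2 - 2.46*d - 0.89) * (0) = 0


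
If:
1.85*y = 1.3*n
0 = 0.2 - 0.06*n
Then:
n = 3.33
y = 2.34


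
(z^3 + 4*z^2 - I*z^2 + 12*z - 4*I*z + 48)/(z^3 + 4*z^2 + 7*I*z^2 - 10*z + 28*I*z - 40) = (z^2 - I*z + 12)/(z^2 + 7*I*z - 10)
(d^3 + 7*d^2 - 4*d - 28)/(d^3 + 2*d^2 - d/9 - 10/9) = 9*(d^3 + 7*d^2 - 4*d - 28)/(9*d^3 + 18*d^2 - d - 10)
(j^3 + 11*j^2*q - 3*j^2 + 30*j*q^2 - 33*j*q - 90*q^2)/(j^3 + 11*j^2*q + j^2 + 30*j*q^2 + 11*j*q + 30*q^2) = (j - 3)/(j + 1)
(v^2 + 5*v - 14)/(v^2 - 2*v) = (v + 7)/v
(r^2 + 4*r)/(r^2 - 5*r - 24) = r*(r + 4)/(r^2 - 5*r - 24)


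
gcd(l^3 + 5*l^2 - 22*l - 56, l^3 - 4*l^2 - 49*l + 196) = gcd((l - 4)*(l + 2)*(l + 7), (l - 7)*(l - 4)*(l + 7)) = l^2 + 3*l - 28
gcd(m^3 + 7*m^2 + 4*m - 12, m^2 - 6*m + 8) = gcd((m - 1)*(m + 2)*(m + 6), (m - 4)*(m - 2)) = 1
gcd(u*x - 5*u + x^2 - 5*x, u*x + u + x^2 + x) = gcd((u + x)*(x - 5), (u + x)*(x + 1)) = u + x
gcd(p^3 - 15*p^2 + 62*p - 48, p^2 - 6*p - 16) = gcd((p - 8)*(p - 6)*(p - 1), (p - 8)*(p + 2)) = p - 8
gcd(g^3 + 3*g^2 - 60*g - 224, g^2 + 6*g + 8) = g + 4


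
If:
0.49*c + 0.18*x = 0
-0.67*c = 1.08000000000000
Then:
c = -1.61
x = 4.39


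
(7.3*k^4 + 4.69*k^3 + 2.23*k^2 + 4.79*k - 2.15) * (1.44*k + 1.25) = 10.512*k^5 + 15.8786*k^4 + 9.0737*k^3 + 9.6851*k^2 + 2.8915*k - 2.6875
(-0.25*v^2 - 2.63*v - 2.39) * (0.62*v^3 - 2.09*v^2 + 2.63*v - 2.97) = -0.155*v^5 - 1.1081*v^4 + 3.3574*v^3 - 1.1793*v^2 + 1.5254*v + 7.0983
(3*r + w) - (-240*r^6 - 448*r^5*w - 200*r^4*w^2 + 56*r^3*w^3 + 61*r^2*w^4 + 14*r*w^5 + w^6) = 240*r^6 + 448*r^5*w + 200*r^4*w^2 - 56*r^3*w^3 - 61*r^2*w^4 - 14*r*w^5 + 3*r - w^6 + w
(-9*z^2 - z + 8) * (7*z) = -63*z^3 - 7*z^2 + 56*z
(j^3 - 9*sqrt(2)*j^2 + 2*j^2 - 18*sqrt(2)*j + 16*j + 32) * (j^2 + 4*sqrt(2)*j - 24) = j^5 - 5*sqrt(2)*j^4 + 2*j^4 - 80*j^3 - 10*sqrt(2)*j^3 - 160*j^2 + 280*sqrt(2)*j^2 - 384*j + 560*sqrt(2)*j - 768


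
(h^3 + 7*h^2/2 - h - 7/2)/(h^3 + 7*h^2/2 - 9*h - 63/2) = (h^2 - 1)/(h^2 - 9)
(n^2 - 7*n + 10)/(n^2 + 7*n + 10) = (n^2 - 7*n + 10)/(n^2 + 7*n + 10)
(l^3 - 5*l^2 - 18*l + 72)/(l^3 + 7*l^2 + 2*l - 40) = (l^2 - 9*l + 18)/(l^2 + 3*l - 10)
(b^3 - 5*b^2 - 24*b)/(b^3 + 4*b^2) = (b^2 - 5*b - 24)/(b*(b + 4))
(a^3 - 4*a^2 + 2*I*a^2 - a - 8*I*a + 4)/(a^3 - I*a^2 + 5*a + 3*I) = (a - 4)/(a - 3*I)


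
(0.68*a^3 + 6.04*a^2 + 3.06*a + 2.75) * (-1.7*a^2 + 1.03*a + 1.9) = -1.156*a^5 - 9.5676*a^4 + 2.3112*a^3 + 9.9528*a^2 + 8.6465*a + 5.225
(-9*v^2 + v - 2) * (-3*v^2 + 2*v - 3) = 27*v^4 - 21*v^3 + 35*v^2 - 7*v + 6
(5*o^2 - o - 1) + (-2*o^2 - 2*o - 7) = 3*o^2 - 3*o - 8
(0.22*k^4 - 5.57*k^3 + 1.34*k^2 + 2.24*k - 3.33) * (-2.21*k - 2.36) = -0.4862*k^5 + 11.7905*k^4 + 10.1838*k^3 - 8.1128*k^2 + 2.0729*k + 7.8588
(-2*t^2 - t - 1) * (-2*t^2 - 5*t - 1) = 4*t^4 + 12*t^3 + 9*t^2 + 6*t + 1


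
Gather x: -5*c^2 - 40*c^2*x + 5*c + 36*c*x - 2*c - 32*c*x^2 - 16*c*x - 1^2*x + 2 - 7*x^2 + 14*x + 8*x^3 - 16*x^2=-5*c^2 + 3*c + 8*x^3 + x^2*(-32*c - 23) + x*(-40*c^2 + 20*c + 13) + 2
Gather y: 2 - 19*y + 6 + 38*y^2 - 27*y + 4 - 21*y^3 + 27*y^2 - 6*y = -21*y^3 + 65*y^2 - 52*y + 12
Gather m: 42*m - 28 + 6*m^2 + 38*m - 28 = 6*m^2 + 80*m - 56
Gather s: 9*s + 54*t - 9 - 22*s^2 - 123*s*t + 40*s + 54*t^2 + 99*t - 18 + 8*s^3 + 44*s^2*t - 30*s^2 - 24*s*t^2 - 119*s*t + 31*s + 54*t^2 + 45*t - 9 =8*s^3 + s^2*(44*t - 52) + s*(-24*t^2 - 242*t + 80) + 108*t^2 + 198*t - 36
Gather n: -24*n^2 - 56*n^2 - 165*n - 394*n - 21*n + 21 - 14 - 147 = -80*n^2 - 580*n - 140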